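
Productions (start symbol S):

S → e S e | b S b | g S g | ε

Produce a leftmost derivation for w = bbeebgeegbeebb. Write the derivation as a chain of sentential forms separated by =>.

S => bSb => bbSbb => bbeSebb => bbeeSeebb => bbeebSbeebb => bbeebgSgbeebb => bbeebgeSegbeebb => bbeebgeegbeebb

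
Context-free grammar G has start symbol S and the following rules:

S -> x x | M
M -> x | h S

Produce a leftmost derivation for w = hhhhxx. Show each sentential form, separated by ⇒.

S ⇒ M   [S -> M]
M ⇒ hS   [M -> h S]
hS ⇒ hM   [S -> M]
hM ⇒ hhS   [M -> h S]
hhS ⇒ hhM   [S -> M]
hhM ⇒ hhhS   [M -> h S]
hhhS ⇒ hhhM   [S -> M]
hhhM ⇒ hhhhS   [M -> h S]
hhhhS ⇒ hhhhxx   [S -> x x]

S ⇒ M ⇒ hS ⇒ hM ⇒ hhS ⇒ hhM ⇒ hhhS ⇒ hhhM ⇒ hhhhS ⇒ hhhhxx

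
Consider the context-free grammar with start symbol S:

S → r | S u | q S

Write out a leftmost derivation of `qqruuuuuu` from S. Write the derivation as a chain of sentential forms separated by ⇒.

S⇒qS⇒qqS⇒qqSu⇒qqSuu⇒qqSuuu⇒qqSuuuu⇒qqSuuuuu⇒qqSuuuuuu⇒qqruuuuuu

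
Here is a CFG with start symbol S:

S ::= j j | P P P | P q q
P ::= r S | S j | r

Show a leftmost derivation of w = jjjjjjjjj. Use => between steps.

S => PPP => SjPP => jjjPP => jjjSjP => jjjjjjP => jjjjjjSj => jjjjjjjjj

S => PPP   [S ::= P P P]
PPP => SjPP   [P ::= S j]
SjPP => jjjPP   [S ::= j j]
jjjPP => jjjSjP   [P ::= S j]
jjjSjP => jjjjjjP   [S ::= j j]
jjjjjjP => jjjjjjSj   [P ::= S j]
jjjjjjSj => jjjjjjjjj   [S ::= j j]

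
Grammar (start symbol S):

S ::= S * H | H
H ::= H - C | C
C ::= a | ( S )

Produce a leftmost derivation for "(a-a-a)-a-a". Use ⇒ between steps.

S⇒H⇒H-C⇒H-C-C⇒C-C-C⇒(S)-C-C⇒(H)-C-C⇒(H-C)-C-C⇒(H-C-C)-C-C⇒(C-C-C)-C-C⇒(a-C-C)-C-C⇒(a-a-C)-C-C⇒(a-a-a)-C-C⇒(a-a-a)-a-C⇒(a-a-a)-a-a

S ⇒ H   [S ::= H]
H ⇒ H-C   [H ::= H - C]
H-C ⇒ H-C-C   [H ::= H - C]
H-C-C ⇒ C-C-C   [H ::= C]
C-C-C ⇒ (S)-C-C   [C ::= ( S )]
(S)-C-C ⇒ (H)-C-C   [S ::= H]
(H)-C-C ⇒ (H-C)-C-C   [H ::= H - C]
(H-C)-C-C ⇒ (H-C-C)-C-C   [H ::= H - C]
(H-C-C)-C-C ⇒ (C-C-C)-C-C   [H ::= C]
(C-C-C)-C-C ⇒ (a-C-C)-C-C   [C ::= a]
(a-C-C)-C-C ⇒ (a-a-C)-C-C   [C ::= a]
(a-a-C)-C-C ⇒ (a-a-a)-C-C   [C ::= a]
(a-a-a)-C-C ⇒ (a-a-a)-a-C   [C ::= a]
(a-a-a)-a-C ⇒ (a-a-a)-a-a   [C ::= a]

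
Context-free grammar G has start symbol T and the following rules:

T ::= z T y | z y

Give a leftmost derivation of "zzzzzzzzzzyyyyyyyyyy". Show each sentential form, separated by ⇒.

T⇒zTy⇒zzTyy⇒zzzTyyy⇒zzzzTyyyy⇒zzzzzTyyyyy⇒zzzzzzTyyyyyy⇒zzzzzzzTyyyyyyy⇒zzzzzzzzTyyyyyyyy⇒zzzzzzzzzTyyyyyyyyy⇒zzzzzzzzzzyyyyyyyyyy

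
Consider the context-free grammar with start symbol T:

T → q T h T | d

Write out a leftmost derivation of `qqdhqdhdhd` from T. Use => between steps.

T => qThT => qqThThT => qqdhThT => qqdhqThThT => qqdhqdhThT => qqdhqdhdhT => qqdhqdhdhd

T => qThT   [T → q T h T]
qThT => qqThThT   [T → q T h T]
qqThThT => qqdhThT   [T → d]
qqdhThT => qqdhqThThT   [T → q T h T]
qqdhqThThT => qqdhqdhThT   [T → d]
qqdhqdhThT => qqdhqdhdhT   [T → d]
qqdhqdhdhT => qqdhqdhdhd   [T → d]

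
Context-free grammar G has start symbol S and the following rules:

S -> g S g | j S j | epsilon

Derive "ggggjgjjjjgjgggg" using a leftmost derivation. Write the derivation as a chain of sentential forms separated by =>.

S => gSg   [S -> g S g]
gSg => ggSgg   [S -> g S g]
ggSgg => gggSggg   [S -> g S g]
gggSggg => ggggSgggg   [S -> g S g]
ggggSgggg => ggggjSjgggg   [S -> j S j]
ggggjSjgggg => ggggjgSgjgggg   [S -> g S g]
ggggjgSgjgggg => ggggjgjSjgjgggg   [S -> j S j]
ggggjgjSjgjgggg => ggggjgjjSjjgjgggg   [S -> j S j]
ggggjgjjSjjgjgggg => ggggjgjjjjgjgggg   [S -> epsilon]

S=>gSg=>ggSgg=>gggSggg=>ggggSgggg=>ggggjSjgggg=>ggggjgSgjgggg=>ggggjgjSjgjgggg=>ggggjgjjSjjgjgggg=>ggggjgjjjjgjgggg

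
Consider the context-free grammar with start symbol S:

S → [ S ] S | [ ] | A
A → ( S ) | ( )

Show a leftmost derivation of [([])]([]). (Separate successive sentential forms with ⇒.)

S⇒[S]S⇒[A]S⇒[(S)]S⇒[([])]S⇒[([])]A⇒[([])](S)⇒[([])]([])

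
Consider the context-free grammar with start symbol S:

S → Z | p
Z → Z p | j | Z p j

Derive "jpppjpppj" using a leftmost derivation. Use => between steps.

S => Z => Zpj => Zppj => Zpppj => Zpjpppj => Zppjpppj => Zpppjpppj => jpppjpppj

S => Z   [S → Z]
Z => Zpj   [Z → Z p j]
Zpj => Zppj   [Z → Z p]
Zppj => Zpppj   [Z → Z p]
Zpppj => Zpjpppj   [Z → Z p j]
Zpjpppj => Zppjpppj   [Z → Z p]
Zppjpppj => Zpppjpppj   [Z → Z p]
Zpppjpppj => jpppjpppj   [Z → j]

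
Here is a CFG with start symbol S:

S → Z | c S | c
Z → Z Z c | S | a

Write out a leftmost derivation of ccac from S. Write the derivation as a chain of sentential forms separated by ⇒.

S ⇒ Z   [S → Z]
Z ⇒ ZZc   [Z → Z Z c]
ZZc ⇒ SZc   [Z → S]
SZc ⇒ cSZc   [S → c S]
cSZc ⇒ ccZc   [S → c]
ccZc ⇒ ccac   [Z → a]

S ⇒ Z ⇒ ZZc ⇒ SZc ⇒ cSZc ⇒ ccZc ⇒ ccac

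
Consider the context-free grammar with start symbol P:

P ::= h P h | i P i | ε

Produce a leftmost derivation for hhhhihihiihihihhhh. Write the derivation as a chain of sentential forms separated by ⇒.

P ⇒ hPh ⇒ hhPhh ⇒ hhhPhhh ⇒ hhhhPhhhh ⇒ hhhhiPihhhh ⇒ hhhhihPhihhhh ⇒ hhhhihiPihihhhh ⇒ hhhhihihPhihihhhh ⇒ hhhhihihiPihihihhhh ⇒ hhhhihihiihihihhhh

P ⇒ hPh   [P ::= h P h]
hPh ⇒ hhPhh   [P ::= h P h]
hhPhh ⇒ hhhPhhh   [P ::= h P h]
hhhPhhh ⇒ hhhhPhhhh   [P ::= h P h]
hhhhPhhhh ⇒ hhhhiPihhhh   [P ::= i P i]
hhhhiPihhhh ⇒ hhhhihPhihhhh   [P ::= h P h]
hhhhihPhihhhh ⇒ hhhhihiPihihhhh   [P ::= i P i]
hhhhihiPihihhhh ⇒ hhhhihihPhihihhhh   [P ::= h P h]
hhhhihihPhihihhhh ⇒ hhhhihihiPihihihhhh   [P ::= i P i]
hhhhihihiPihihihhhh ⇒ hhhhihihiihihihhhh   [P ::= ε]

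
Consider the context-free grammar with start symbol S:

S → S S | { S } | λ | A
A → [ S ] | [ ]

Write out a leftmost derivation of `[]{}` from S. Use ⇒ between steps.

S ⇒ SS ⇒ SSS ⇒ SSSS ⇒ ASSS ⇒ [S]SSS ⇒ []SSS ⇒ []SSSS ⇒ []{S}SSS ⇒ []{}SSS ⇒ []{}SS ⇒ []{}S ⇒ []{}

S ⇒ SS   [S → S S]
SS ⇒ SSS   [S → S S]
SSS ⇒ SSSS   [S → S S]
SSSS ⇒ ASSS   [S → A]
ASSS ⇒ [S]SSS   [A → [ S ]]
[S]SSS ⇒ []SSS   [S → λ]
[]SSS ⇒ []SSSS   [S → S S]
[]SSSS ⇒ []{S}SSS   [S → { S }]
[]{S}SSS ⇒ []{}SSS   [S → λ]
[]{}SSS ⇒ []{}SS   [S → λ]
[]{}SS ⇒ []{}S   [S → λ]
[]{}S ⇒ []{}   [S → λ]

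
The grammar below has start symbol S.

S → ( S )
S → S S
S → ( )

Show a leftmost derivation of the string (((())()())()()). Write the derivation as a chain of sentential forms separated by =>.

S=>(S)=>(SS)=>(SSS)=>((S)SS)=>((SS)SS)=>((SSS)SS)=>(((S)SS)SS)=>(((())SS)SS)=>(((())()S)SS)=>(((())()())SS)=>(((())()())()S)=>(((())()())()())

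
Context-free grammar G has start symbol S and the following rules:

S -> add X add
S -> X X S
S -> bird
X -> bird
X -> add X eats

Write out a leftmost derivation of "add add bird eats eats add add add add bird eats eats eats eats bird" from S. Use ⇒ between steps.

S ⇒ X X S ⇒ add X eats X S ⇒ add add X eats eats X S ⇒ add add bird eats eats X S ⇒ add add bird eats eats add X eats S ⇒ add add bird eats eats add add X eats eats S ⇒ add add bird eats eats add add add X eats eats eats S ⇒ add add bird eats eats add add add add X eats eats eats eats S ⇒ add add bird eats eats add add add add bird eats eats eats eats S ⇒ add add bird eats eats add add add add bird eats eats eats eats bird

S ⇒ X X S   [S -> X X S]
X X S ⇒ add X eats X S   [X -> add X eats]
add X eats X S ⇒ add add X eats eats X S   [X -> add X eats]
add add X eats eats X S ⇒ add add bird eats eats X S   [X -> bird]
add add bird eats eats X S ⇒ add add bird eats eats add X eats S   [X -> add X eats]
add add bird eats eats add X eats S ⇒ add add bird eats eats add add X eats eats S   [X -> add X eats]
add add bird eats eats add add X eats eats S ⇒ add add bird eats eats add add add X eats eats eats S   [X -> add X eats]
add add bird eats eats add add add X eats eats eats S ⇒ add add bird eats eats add add add add X eats eats eats eats S   [X -> add X eats]
add add bird eats eats add add add add X eats eats eats eats S ⇒ add add bird eats eats add add add add bird eats eats eats eats S   [X -> bird]
add add bird eats eats add add add add bird eats eats eats eats S ⇒ add add bird eats eats add add add add bird eats eats eats eats bird   [S -> bird]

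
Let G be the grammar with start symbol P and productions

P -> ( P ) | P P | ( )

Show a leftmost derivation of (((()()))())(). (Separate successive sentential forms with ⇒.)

P ⇒ PP ⇒ (P)P ⇒ (PP)P ⇒ ((P)P)P ⇒ (((P))P)P ⇒ (((PP))P)P ⇒ (((()P))P)P ⇒ (((()()))P)P ⇒ (((()()))())P ⇒ (((()()))())()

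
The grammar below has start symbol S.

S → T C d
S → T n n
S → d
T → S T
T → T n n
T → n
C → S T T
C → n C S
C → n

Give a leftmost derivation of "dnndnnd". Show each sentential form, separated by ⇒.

S⇒TCd⇒STCd⇒dTCd⇒dSTCd⇒dTCdTCd⇒dnCdTCd⇒dnndTCd⇒dnndnCd⇒dnndnnd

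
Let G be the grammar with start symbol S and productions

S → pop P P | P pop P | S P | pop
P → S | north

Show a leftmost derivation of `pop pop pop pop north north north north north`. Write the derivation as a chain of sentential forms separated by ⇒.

S ⇒ pop P P   [S → pop P P]
pop P P ⇒ pop S P   [P → S]
pop S P ⇒ pop pop P P P   [S → pop P P]
pop pop P P P ⇒ pop pop S P P   [P → S]
pop pop S P P ⇒ pop pop pop P P P P   [S → pop P P]
pop pop pop P P P P ⇒ pop pop pop S P P P   [P → S]
pop pop pop S P P P ⇒ pop pop pop pop P P P P P   [S → pop P P]
pop pop pop pop P P P P P ⇒ pop pop pop pop north P P P P   [P → north]
pop pop pop pop north P P P P ⇒ pop pop pop pop north north P P P   [P → north]
pop pop pop pop north north P P P ⇒ pop pop pop pop north north north P P   [P → north]
pop pop pop pop north north north P P ⇒ pop pop pop pop north north north north P   [P → north]
pop pop pop pop north north north north P ⇒ pop pop pop pop north north north north north   [P → north]

S ⇒ pop P P ⇒ pop S P ⇒ pop pop P P P ⇒ pop pop S P P ⇒ pop pop pop P P P P ⇒ pop pop pop S P P P ⇒ pop pop pop pop P P P P P ⇒ pop pop pop pop north P P P P ⇒ pop pop pop pop north north P P P ⇒ pop pop pop pop north north north P P ⇒ pop pop pop pop north north north north P ⇒ pop pop pop pop north north north north north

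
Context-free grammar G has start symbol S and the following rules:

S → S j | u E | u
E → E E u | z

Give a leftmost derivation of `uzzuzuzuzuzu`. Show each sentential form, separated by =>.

S => uE => uEEu => uEEuEu => uEEuEuEu => uEEuEuEuEu => uEEuEuEuEuEu => uzEuEuEuEuEu => uzzuEuEuEuEu => uzzuzuEuEuEu => uzzuzuzuEuEu => uzzuzuzuzuEu => uzzuzuzuzuzu

S => uE   [S → u E]
uE => uEEu   [E → E E u]
uEEu => uEEuEu   [E → E E u]
uEEuEu => uEEuEuEu   [E → E E u]
uEEuEuEu => uEEuEuEuEu   [E → E E u]
uEEuEuEuEu => uEEuEuEuEuEu   [E → E E u]
uEEuEuEuEuEu => uzEuEuEuEuEu   [E → z]
uzEuEuEuEuEu => uzzuEuEuEuEu   [E → z]
uzzuEuEuEuEu => uzzuzuEuEuEu   [E → z]
uzzuzuEuEuEu => uzzuzuzuEuEu   [E → z]
uzzuzuzuEuEu => uzzuzuzuzuEu   [E → z]
uzzuzuzuzuEu => uzzuzuzuzuzu   [E → z]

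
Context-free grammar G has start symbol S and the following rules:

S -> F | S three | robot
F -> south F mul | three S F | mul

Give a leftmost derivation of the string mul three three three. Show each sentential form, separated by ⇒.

S ⇒ S three ⇒ S three three ⇒ S three three three ⇒ F three three three ⇒ mul three three three

S ⇒ S three   [S -> S three]
S three ⇒ S three three   [S -> S three]
S three three ⇒ S three three three   [S -> S three]
S three three three ⇒ F three three three   [S -> F]
F three three three ⇒ mul three three three   [F -> mul]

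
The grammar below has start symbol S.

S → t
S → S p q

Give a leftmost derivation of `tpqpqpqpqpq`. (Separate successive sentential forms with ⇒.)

S ⇒ Spq ⇒ Spqpq ⇒ Spqpqpq ⇒ Spqpqpqpq ⇒ Spqpqpqpqpq ⇒ tpqpqpqpqpq

S ⇒ Spq   [S → S p q]
Spq ⇒ Spqpq   [S → S p q]
Spqpq ⇒ Spqpqpq   [S → S p q]
Spqpqpq ⇒ Spqpqpqpq   [S → S p q]
Spqpqpqpq ⇒ Spqpqpqpqpq   [S → S p q]
Spqpqpqpqpq ⇒ tpqpqpqpqpq   [S → t]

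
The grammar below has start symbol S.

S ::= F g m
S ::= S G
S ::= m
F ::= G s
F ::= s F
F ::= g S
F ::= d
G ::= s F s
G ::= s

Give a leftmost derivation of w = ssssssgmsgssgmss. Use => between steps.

S => SG   [S ::= S G]
SG => FgmG   [S ::= F g m]
FgmG => GsgmG   [F ::= G s]
GsgmG => sFssgmG   [G ::= s F s]
sFssgmG => ssFssgmG   [F ::= s F]
ssFssgmG => ssGsssgmG   [F ::= G s]
ssGsssgmG => ssssssgmG   [G ::= s]
ssssssgmG => ssssssgmsFs   [G ::= s F s]
ssssssgmsFs => ssssssgmsgSs   [F ::= g S]
ssssssgmsgSs => ssssssgmsgSGs   [S ::= S G]
ssssssgmsgSGs => ssssssgmsgFgmGs   [S ::= F g m]
ssssssgmsgFgmGs => ssssssgmsgGsgmGs   [F ::= G s]
ssssssgmsgGsgmGs => ssssssgmsgssgmGs   [G ::= s]
ssssssgmsgssgmGs => ssssssgmsgssgmss   [G ::= s]

S=>SG=>FgmG=>GsgmG=>sFssgmG=>ssFssgmG=>ssGsssgmG=>ssssssgmG=>ssssssgmsFs=>ssssssgmsgSs=>ssssssgmsgSGs=>ssssssgmsgFgmGs=>ssssssgmsgGsgmGs=>ssssssgmsgssgmGs=>ssssssgmsgssgmss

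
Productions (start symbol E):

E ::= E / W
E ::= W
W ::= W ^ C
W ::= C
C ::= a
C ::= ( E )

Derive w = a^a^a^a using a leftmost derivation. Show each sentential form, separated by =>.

E => W   [E ::= W]
W => W^C   [W ::= W ^ C]
W^C => W^C^C   [W ::= W ^ C]
W^C^C => W^C^C^C   [W ::= W ^ C]
W^C^C^C => C^C^C^C   [W ::= C]
C^C^C^C => a^C^C^C   [C ::= a]
a^C^C^C => a^a^C^C   [C ::= a]
a^a^C^C => a^a^a^C   [C ::= a]
a^a^a^C => a^a^a^a   [C ::= a]

E=>W=>W^C=>W^C^C=>W^C^C^C=>C^C^C^C=>a^C^C^C=>a^a^C^C=>a^a^a^C=>a^a^a^a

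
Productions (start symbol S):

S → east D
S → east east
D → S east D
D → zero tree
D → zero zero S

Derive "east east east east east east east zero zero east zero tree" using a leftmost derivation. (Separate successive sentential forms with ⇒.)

S ⇒ east D ⇒ east S east D ⇒ east east east east D ⇒ east east east east S east D ⇒ east east east east east east east D ⇒ east east east east east east east zero zero S ⇒ east east east east east east east zero zero east D ⇒ east east east east east east east zero zero east zero tree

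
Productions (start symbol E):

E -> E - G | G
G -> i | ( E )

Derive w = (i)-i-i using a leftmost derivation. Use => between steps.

E=>E-G=>E-G-G=>G-G-G=>(E)-G-G=>(G)-G-G=>(i)-G-G=>(i)-i-G=>(i)-i-i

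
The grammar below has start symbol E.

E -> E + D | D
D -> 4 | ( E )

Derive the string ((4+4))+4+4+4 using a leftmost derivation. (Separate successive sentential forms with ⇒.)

E ⇒ E+D ⇒ E+D+D ⇒ E+D+D+D ⇒ D+D+D+D ⇒ (E)+D+D+D ⇒ (D)+D+D+D ⇒ ((E))+D+D+D ⇒ ((E+D))+D+D+D ⇒ ((D+D))+D+D+D ⇒ ((4+D))+D+D+D ⇒ ((4+4))+D+D+D ⇒ ((4+4))+4+D+D ⇒ ((4+4))+4+4+D ⇒ ((4+4))+4+4+4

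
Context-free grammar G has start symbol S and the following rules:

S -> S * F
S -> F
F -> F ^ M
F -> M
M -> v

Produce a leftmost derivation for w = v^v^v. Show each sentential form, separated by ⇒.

S ⇒ F ⇒ F^M ⇒ F^M^M ⇒ M^M^M ⇒ v^M^M ⇒ v^v^M ⇒ v^v^v

S ⇒ F   [S -> F]
F ⇒ F^M   [F -> F ^ M]
F^M ⇒ F^M^M   [F -> F ^ M]
F^M^M ⇒ M^M^M   [F -> M]
M^M^M ⇒ v^M^M   [M -> v]
v^M^M ⇒ v^v^M   [M -> v]
v^v^M ⇒ v^v^v   [M -> v]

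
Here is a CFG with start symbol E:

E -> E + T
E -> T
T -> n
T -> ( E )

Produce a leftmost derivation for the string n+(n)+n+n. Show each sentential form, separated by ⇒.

E ⇒ E+T ⇒ E+T+T ⇒ E+T+T+T ⇒ T+T+T+T ⇒ n+T+T+T ⇒ n+(E)+T+T ⇒ n+(T)+T+T ⇒ n+(n)+T+T ⇒ n+(n)+n+T ⇒ n+(n)+n+n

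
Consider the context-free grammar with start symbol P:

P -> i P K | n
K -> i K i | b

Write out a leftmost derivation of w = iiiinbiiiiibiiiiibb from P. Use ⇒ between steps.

P ⇒ iPK   [P -> i P K]
iPK ⇒ iiPKK   [P -> i P K]
iiPKK ⇒ iiiPKKK   [P -> i P K]
iiiPKKK ⇒ iiiiPKKKK   [P -> i P K]
iiiiPKKKK ⇒ iiiinKKKK   [P -> n]
iiiinKKKK ⇒ iiiinbKKK   [K -> b]
iiiinbKKK ⇒ iiiinbiKiKK   [K -> i K i]
iiiinbiKiKK ⇒ iiiinbiiKiiKK   [K -> i K i]
iiiinbiiKiiKK ⇒ iiiinbiiiKiiiKK   [K -> i K i]
iiiinbiiiKiiiKK ⇒ iiiinbiiiiKiiiiKK   [K -> i K i]
iiiinbiiiiKiiiiKK ⇒ iiiinbiiiiiKiiiiiKK   [K -> i K i]
iiiinbiiiiiKiiiiiKK ⇒ iiiinbiiiiibiiiiiKK   [K -> b]
iiiinbiiiiibiiiiiKK ⇒ iiiinbiiiiibiiiiibK   [K -> b]
iiiinbiiiiibiiiiibK ⇒ iiiinbiiiiibiiiiibb   [K -> b]

P⇒iPK⇒iiPKK⇒iiiPKKK⇒iiiiPKKKK⇒iiiinKKKK⇒iiiinbKKK⇒iiiinbiKiKK⇒iiiinbiiKiiKK⇒iiiinbiiiKiiiKK⇒iiiinbiiiiKiiiiKK⇒iiiinbiiiiiKiiiiiKK⇒iiiinbiiiiibiiiiiKK⇒iiiinbiiiiibiiiiibK⇒iiiinbiiiiibiiiiibb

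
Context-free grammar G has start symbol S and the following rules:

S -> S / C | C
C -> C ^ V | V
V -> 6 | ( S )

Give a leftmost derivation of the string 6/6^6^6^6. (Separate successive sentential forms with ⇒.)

S ⇒ S/C   [S -> S / C]
S/C ⇒ C/C   [S -> C]
C/C ⇒ V/C   [C -> V]
V/C ⇒ 6/C   [V -> 6]
6/C ⇒ 6/C^V   [C -> C ^ V]
6/C^V ⇒ 6/C^V^V   [C -> C ^ V]
6/C^V^V ⇒ 6/C^V^V^V   [C -> C ^ V]
6/C^V^V^V ⇒ 6/V^V^V^V   [C -> V]
6/V^V^V^V ⇒ 6/6^V^V^V   [V -> 6]
6/6^V^V^V ⇒ 6/6^6^V^V   [V -> 6]
6/6^6^V^V ⇒ 6/6^6^6^V   [V -> 6]
6/6^6^6^V ⇒ 6/6^6^6^6   [V -> 6]

S ⇒ S/C ⇒ C/C ⇒ V/C ⇒ 6/C ⇒ 6/C^V ⇒ 6/C^V^V ⇒ 6/C^V^V^V ⇒ 6/V^V^V^V ⇒ 6/6^V^V^V ⇒ 6/6^6^V^V ⇒ 6/6^6^6^V ⇒ 6/6^6^6^6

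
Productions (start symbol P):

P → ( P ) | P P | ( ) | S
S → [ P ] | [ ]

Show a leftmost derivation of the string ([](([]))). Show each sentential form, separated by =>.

P => (P) => (PP) => (SP) => ([]P) => ([](P)) => ([]((P))) => ([]((S))) => ([](([])))

P => (P)   [P → ( P )]
(P) => (PP)   [P → P P]
(PP) => (SP)   [P → S]
(SP) => ([]P)   [S → [ ]]
([]P) => ([](P))   [P → ( P )]
([](P)) => ([]((P)))   [P → ( P )]
([]((P))) => ([]((S)))   [P → S]
([]((S))) => ([](([])))   [S → [ ]]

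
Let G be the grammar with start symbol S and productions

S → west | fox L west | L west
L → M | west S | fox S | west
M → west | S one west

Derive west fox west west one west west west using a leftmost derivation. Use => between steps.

S => L west => west S west => west L west west => west M west west => west S one west west west => west fox L west one west west west => west fox west west one west west west

S => L west   [S → L west]
L west => west S west   [L → west S]
west S west => west L west west   [S → L west]
west L west west => west M west west   [L → M]
west M west west => west S one west west west   [M → S one west]
west S one west west west => west fox L west one west west west   [S → fox L west]
west fox L west one west west west => west fox west west one west west west   [L → west]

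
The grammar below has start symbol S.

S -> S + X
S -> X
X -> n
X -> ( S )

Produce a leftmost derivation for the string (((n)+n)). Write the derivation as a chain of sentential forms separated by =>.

S => X => (S) => (X) => ((S)) => ((S+X)) => ((X+X)) => (((S)+X)) => (((X)+X)) => (((n)+X)) => (((n)+n))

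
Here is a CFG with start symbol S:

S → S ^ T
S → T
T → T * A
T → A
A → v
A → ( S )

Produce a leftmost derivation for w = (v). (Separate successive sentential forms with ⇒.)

S ⇒ T ⇒ A ⇒ (S) ⇒ (T) ⇒ (A) ⇒ (v)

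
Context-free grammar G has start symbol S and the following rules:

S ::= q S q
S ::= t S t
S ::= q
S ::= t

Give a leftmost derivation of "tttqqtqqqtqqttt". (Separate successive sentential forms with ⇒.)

S ⇒ tSt   [S ::= t S t]
tSt ⇒ ttStt   [S ::= t S t]
ttStt ⇒ tttSttt   [S ::= t S t]
tttSttt ⇒ tttqSqttt   [S ::= q S q]
tttqSqttt ⇒ tttqqSqqttt   [S ::= q S q]
tttqqSqqttt ⇒ tttqqtStqqttt   [S ::= t S t]
tttqqtStqqttt ⇒ tttqqtqSqtqqttt   [S ::= q S q]
tttqqtqSqtqqttt ⇒ tttqqtqqqtqqttt   [S ::= q]

S⇒tSt⇒ttStt⇒tttSttt⇒tttqSqttt⇒tttqqSqqttt⇒tttqqtStqqttt⇒tttqqtqSqtqqttt⇒tttqqtqqqtqqttt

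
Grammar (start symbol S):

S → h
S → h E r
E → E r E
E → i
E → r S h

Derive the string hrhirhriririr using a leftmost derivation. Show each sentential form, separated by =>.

S=>hEr=>hErEr=>hErErEr=>hErErErEr=>hrShrErErEr=>hrhErhrErErEr=>hrhirhrErErEr=>hrhirhrirErEr=>hrhirhririrEr=>hrhirhriririr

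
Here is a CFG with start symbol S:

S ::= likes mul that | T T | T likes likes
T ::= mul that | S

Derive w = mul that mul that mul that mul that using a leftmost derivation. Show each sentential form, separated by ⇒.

S ⇒ T T ⇒ S T ⇒ T T T ⇒ S T T ⇒ T T T T ⇒ mul that T T T ⇒ mul that mul that T T ⇒ mul that mul that mul that T ⇒ mul that mul that mul that mul that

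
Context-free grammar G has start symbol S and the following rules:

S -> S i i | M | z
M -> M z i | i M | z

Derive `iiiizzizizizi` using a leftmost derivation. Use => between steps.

S=>M=>iM=>iiM=>iiiM=>iiiMzi=>iiiiMzi=>iiiiMzizi=>iiiiMzizizi=>iiiiMzizizizi=>iiiizzizizizi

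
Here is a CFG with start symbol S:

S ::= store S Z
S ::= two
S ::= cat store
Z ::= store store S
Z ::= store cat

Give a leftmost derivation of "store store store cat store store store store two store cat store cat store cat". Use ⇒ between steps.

S ⇒ store S Z ⇒ store store S Z Z ⇒ store store store S Z Z Z ⇒ store store store cat store Z Z Z ⇒ store store store cat store store store S Z Z ⇒ store store store cat store store store store S Z Z Z ⇒ store store store cat store store store store two Z Z Z ⇒ store store store cat store store store store two store cat Z Z ⇒ store store store cat store store store store two store cat store cat Z ⇒ store store store cat store store store store two store cat store cat store cat

S ⇒ store S Z   [S ::= store S Z]
store S Z ⇒ store store S Z Z   [S ::= store S Z]
store store S Z Z ⇒ store store store S Z Z Z   [S ::= store S Z]
store store store S Z Z Z ⇒ store store store cat store Z Z Z   [S ::= cat store]
store store store cat store Z Z Z ⇒ store store store cat store store store S Z Z   [Z ::= store store S]
store store store cat store store store S Z Z ⇒ store store store cat store store store store S Z Z Z   [S ::= store S Z]
store store store cat store store store store S Z Z Z ⇒ store store store cat store store store store two Z Z Z   [S ::= two]
store store store cat store store store store two Z Z Z ⇒ store store store cat store store store store two store cat Z Z   [Z ::= store cat]
store store store cat store store store store two store cat Z Z ⇒ store store store cat store store store store two store cat store cat Z   [Z ::= store cat]
store store store cat store store store store two store cat store cat Z ⇒ store store store cat store store store store two store cat store cat store cat   [Z ::= store cat]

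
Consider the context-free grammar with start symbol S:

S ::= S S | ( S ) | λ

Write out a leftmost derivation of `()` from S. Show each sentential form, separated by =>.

S => SS => SSS => SSSS => SSSSS => (S)SSSS => ()SSSS => ()SSS => ()SS => ()S => ()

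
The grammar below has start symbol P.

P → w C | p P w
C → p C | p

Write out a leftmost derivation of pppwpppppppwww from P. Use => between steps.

P => pPw => ppPww => pppPwww => pppwCwww => pppwpCwww => pppwppCwww => pppwpppCwww => pppwppppCwww => pppwpppppCwww => pppwppppppCwww => pppwpppppppwww

P => pPw   [P → p P w]
pPw => ppPww   [P → p P w]
ppPww => pppPwww   [P → p P w]
pppPwww => pppwCwww   [P → w C]
pppwCwww => pppwpCwww   [C → p C]
pppwpCwww => pppwppCwww   [C → p C]
pppwppCwww => pppwpppCwww   [C → p C]
pppwpppCwww => pppwppppCwww   [C → p C]
pppwppppCwww => pppwpppppCwww   [C → p C]
pppwpppppCwww => pppwppppppCwww   [C → p C]
pppwppppppCwww => pppwpppppppwww   [C → p]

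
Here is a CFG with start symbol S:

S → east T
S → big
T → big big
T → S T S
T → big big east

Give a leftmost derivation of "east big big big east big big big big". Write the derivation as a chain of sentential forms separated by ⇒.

S ⇒ east T ⇒ east S T S ⇒ east big T S ⇒ east big big big S ⇒ east big big big east T ⇒ east big big big east S T S ⇒ east big big big east big T S ⇒ east big big big east big big big S ⇒ east big big big east big big big big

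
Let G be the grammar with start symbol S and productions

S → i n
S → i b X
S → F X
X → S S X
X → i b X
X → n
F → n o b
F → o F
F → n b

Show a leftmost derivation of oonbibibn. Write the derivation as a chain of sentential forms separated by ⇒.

S ⇒ FX ⇒ oFX ⇒ ooFX ⇒ oonbX ⇒ oonbibX ⇒ oonbibibX ⇒ oonbibibn

S ⇒ FX   [S → F X]
FX ⇒ oFX   [F → o F]
oFX ⇒ ooFX   [F → o F]
ooFX ⇒ oonbX   [F → n b]
oonbX ⇒ oonbibX   [X → i b X]
oonbibX ⇒ oonbibibX   [X → i b X]
oonbibibX ⇒ oonbibibn   [X → n]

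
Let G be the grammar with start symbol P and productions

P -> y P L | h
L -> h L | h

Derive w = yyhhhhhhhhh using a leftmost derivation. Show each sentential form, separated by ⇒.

P ⇒ yPL   [P -> y P L]
yPL ⇒ yyPLL   [P -> y P L]
yyPLL ⇒ yyhLL   [P -> h]
yyhLL ⇒ yyhhL   [L -> h]
yyhhL ⇒ yyhhhL   [L -> h L]
yyhhhL ⇒ yyhhhhL   [L -> h L]
yyhhhhL ⇒ yyhhhhhL   [L -> h L]
yyhhhhhL ⇒ yyhhhhhhL   [L -> h L]
yyhhhhhhL ⇒ yyhhhhhhhL   [L -> h L]
yyhhhhhhhL ⇒ yyhhhhhhhhL   [L -> h L]
yyhhhhhhhhL ⇒ yyhhhhhhhhh   [L -> h]

P ⇒ yPL ⇒ yyPLL ⇒ yyhLL ⇒ yyhhL ⇒ yyhhhL ⇒ yyhhhhL ⇒ yyhhhhhL ⇒ yyhhhhhhL ⇒ yyhhhhhhhL ⇒ yyhhhhhhhhL ⇒ yyhhhhhhhhh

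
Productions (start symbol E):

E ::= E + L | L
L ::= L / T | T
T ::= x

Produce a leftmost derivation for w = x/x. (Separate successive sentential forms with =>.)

E => L   [E ::= L]
L => L/T   [L ::= L / T]
L/T => T/T   [L ::= T]
T/T => x/T   [T ::= x]
x/T => x/x   [T ::= x]

E => L => L/T => T/T => x/T => x/x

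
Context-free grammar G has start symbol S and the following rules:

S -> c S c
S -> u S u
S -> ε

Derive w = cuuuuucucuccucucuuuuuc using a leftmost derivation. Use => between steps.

S=>cSc=>cuSuc=>cuuSuuc=>cuuuSuuuc=>cuuuuSuuuuc=>cuuuuuSuuuuuc=>cuuuuucScuuuuuc=>cuuuuucuSucuuuuuc=>cuuuuucucScucuuuuuc=>cuuuuucucuSucucuuuuuc=>cuuuuucucucScucucuuuuuc=>cuuuuucucuccucucuuuuuc

S => cSc   [S -> c S c]
cSc => cuSuc   [S -> u S u]
cuSuc => cuuSuuc   [S -> u S u]
cuuSuuc => cuuuSuuuc   [S -> u S u]
cuuuSuuuc => cuuuuSuuuuc   [S -> u S u]
cuuuuSuuuuc => cuuuuuSuuuuuc   [S -> u S u]
cuuuuuSuuuuuc => cuuuuucScuuuuuc   [S -> c S c]
cuuuuucScuuuuuc => cuuuuucuSucuuuuuc   [S -> u S u]
cuuuuucuSucuuuuuc => cuuuuucucScucuuuuuc   [S -> c S c]
cuuuuucucScucuuuuuc => cuuuuucucuSucucuuuuuc   [S -> u S u]
cuuuuucucuSucucuuuuuc => cuuuuucucucScucucuuuuuc   [S -> c S c]
cuuuuucucucScucucuuuuuc => cuuuuucucuccucucuuuuuc   [S -> ε]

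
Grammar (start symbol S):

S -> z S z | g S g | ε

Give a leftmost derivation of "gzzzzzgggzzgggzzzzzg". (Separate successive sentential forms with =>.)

S => gSg   [S -> g S g]
gSg => gzSzg   [S -> z S z]
gzSzg => gzzSzzg   [S -> z S z]
gzzSzzg => gzzzSzzzg   [S -> z S z]
gzzzSzzzg => gzzzzSzzzzg   [S -> z S z]
gzzzzSzzzzg => gzzzzzSzzzzzg   [S -> z S z]
gzzzzzSzzzzzg => gzzzzzgSgzzzzzg   [S -> g S g]
gzzzzzgSgzzzzzg => gzzzzzggSggzzzzzg   [S -> g S g]
gzzzzzggSggzzzzzg => gzzzzzgggSgggzzzzzg   [S -> g S g]
gzzzzzgggSgggzzzzzg => gzzzzzgggzSzgggzzzzzg   [S -> z S z]
gzzzzzgggzSzgggzzzzzg => gzzzzzgggzzgggzzzzzg   [S -> ε]

S => gSg => gzSzg => gzzSzzg => gzzzSzzzg => gzzzzSzzzzg => gzzzzzSzzzzzg => gzzzzzgSgzzzzzg => gzzzzzggSggzzzzzg => gzzzzzgggSgggzzzzzg => gzzzzzgggzSzgggzzzzzg => gzzzzzgggzzgggzzzzzg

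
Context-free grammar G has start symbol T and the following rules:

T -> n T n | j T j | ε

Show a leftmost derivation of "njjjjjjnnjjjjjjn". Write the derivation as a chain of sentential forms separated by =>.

T => nTn => njTjn => njjTjjn => njjjTjjjn => njjjjTjjjjn => njjjjjTjjjjjn => njjjjjjTjjjjjjn => njjjjjjnTnjjjjjjn => njjjjjjnnjjjjjjn

T => nTn   [T -> n T n]
nTn => njTjn   [T -> j T j]
njTjn => njjTjjn   [T -> j T j]
njjTjjn => njjjTjjjn   [T -> j T j]
njjjTjjjn => njjjjTjjjjn   [T -> j T j]
njjjjTjjjjn => njjjjjTjjjjjn   [T -> j T j]
njjjjjTjjjjjn => njjjjjjTjjjjjjn   [T -> j T j]
njjjjjjTjjjjjjn => njjjjjjnTnjjjjjjn   [T -> n T n]
njjjjjjnTnjjjjjjn => njjjjjjnnjjjjjjn   [T -> ε]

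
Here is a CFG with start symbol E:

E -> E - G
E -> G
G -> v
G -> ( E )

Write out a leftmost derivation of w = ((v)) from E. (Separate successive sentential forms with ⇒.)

E ⇒ G ⇒ (E) ⇒ (G) ⇒ ((E)) ⇒ ((G)) ⇒ ((v))

E ⇒ G   [E -> G]
G ⇒ (E)   [G -> ( E )]
(E) ⇒ (G)   [E -> G]
(G) ⇒ ((E))   [G -> ( E )]
((E)) ⇒ ((G))   [E -> G]
((G)) ⇒ ((v))   [G -> v]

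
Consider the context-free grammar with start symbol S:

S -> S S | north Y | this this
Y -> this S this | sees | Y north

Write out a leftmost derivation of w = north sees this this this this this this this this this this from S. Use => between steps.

S => S S   [S -> S S]
S S => S S S   [S -> S S]
S S S => S S S S   [S -> S S]
S S S S => S S S S S   [S -> S S]
S S S S S => north Y S S S S   [S -> north Y]
north Y S S S S => north sees S S S S   [Y -> sees]
north sees S S S S => north sees this this S S S   [S -> this this]
north sees this this S S S => north sees this this S S S S   [S -> S S]
north sees this this S S S S => north sees this this this this S S S   [S -> this this]
north sees this this this this S S S => north sees this this this this this this S S   [S -> this this]
north sees this this this this this this S S => north sees this this this this this this this this S   [S -> this this]
north sees this this this this this this this this S => north sees this this this this this this this this this this   [S -> this this]

S => S S => S S S => S S S S => S S S S S => north Y S S S S => north sees S S S S => north sees this this S S S => north sees this this S S S S => north sees this this this this S S S => north sees this this this this this this S S => north sees this this this this this this this this S => north sees this this this this this this this this this this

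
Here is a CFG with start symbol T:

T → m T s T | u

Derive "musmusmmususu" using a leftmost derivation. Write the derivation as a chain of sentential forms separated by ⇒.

T ⇒ mTsT   [T → m T s T]
mTsT ⇒ musT   [T → u]
musT ⇒ musmTsT   [T → m T s T]
musmTsT ⇒ musmusT   [T → u]
musmusT ⇒ musmusmTsT   [T → m T s T]
musmusmTsT ⇒ musmusmmTsTsT   [T → m T s T]
musmusmmTsTsT ⇒ musmusmmusTsT   [T → u]
musmusmmusTsT ⇒ musmusmmususT   [T → u]
musmusmmususT ⇒ musmusmmususu   [T → u]

T⇒mTsT⇒musT⇒musmTsT⇒musmusT⇒musmusmTsT⇒musmusmmTsTsT⇒musmusmmusTsT⇒musmusmmususT⇒musmusmmususu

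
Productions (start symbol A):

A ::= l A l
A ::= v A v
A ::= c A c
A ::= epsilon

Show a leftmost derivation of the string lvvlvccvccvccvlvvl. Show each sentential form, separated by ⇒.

A ⇒ lAl ⇒ lvAvl ⇒ lvvAvvl ⇒ lvvlAlvvl ⇒ lvvlvAvlvvl ⇒ lvvlvcAcvlvvl ⇒ lvvlvccAccvlvvl ⇒ lvvlvccvAvccvlvvl ⇒ lvvlvccvcAcvccvlvvl ⇒ lvvlvccvccvccvlvvl

A ⇒ lAl   [A ::= l A l]
lAl ⇒ lvAvl   [A ::= v A v]
lvAvl ⇒ lvvAvvl   [A ::= v A v]
lvvAvvl ⇒ lvvlAlvvl   [A ::= l A l]
lvvlAlvvl ⇒ lvvlvAvlvvl   [A ::= v A v]
lvvlvAvlvvl ⇒ lvvlvcAcvlvvl   [A ::= c A c]
lvvlvcAcvlvvl ⇒ lvvlvccAccvlvvl   [A ::= c A c]
lvvlvccAccvlvvl ⇒ lvvlvccvAvccvlvvl   [A ::= v A v]
lvvlvccvAvccvlvvl ⇒ lvvlvccvcAcvccvlvvl   [A ::= c A c]
lvvlvccvcAcvccvlvvl ⇒ lvvlvccvccvccvlvvl   [A ::= epsilon]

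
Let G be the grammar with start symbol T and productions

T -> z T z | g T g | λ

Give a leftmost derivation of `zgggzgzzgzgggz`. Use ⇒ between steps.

T ⇒ zTz ⇒ zgTgz ⇒ zggTggz ⇒ zgggTgggz ⇒ zgggzTzgggz ⇒ zgggzgTgzgggz ⇒ zgggzgzTzgzgggz ⇒ zgggzgzzgzgggz

T ⇒ zTz   [T -> z T z]
zTz ⇒ zgTgz   [T -> g T g]
zgTgz ⇒ zggTggz   [T -> g T g]
zggTggz ⇒ zgggTgggz   [T -> g T g]
zgggTgggz ⇒ zgggzTzgggz   [T -> z T z]
zgggzTzgggz ⇒ zgggzgTgzgggz   [T -> g T g]
zgggzgTgzgggz ⇒ zgggzgzTzgzgggz   [T -> z T z]
zgggzgzTzgzgggz ⇒ zgggzgzzgzgggz   [T -> λ]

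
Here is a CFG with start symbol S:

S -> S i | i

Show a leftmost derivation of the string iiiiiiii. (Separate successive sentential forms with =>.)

S => Si => Sii => Siii => Siiii => Siiiii => Siiiiii => Siiiiiii => iiiiiiii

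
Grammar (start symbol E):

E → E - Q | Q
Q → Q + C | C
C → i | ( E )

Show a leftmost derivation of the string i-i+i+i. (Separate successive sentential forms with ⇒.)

E ⇒ E-Q ⇒ Q-Q ⇒ C-Q ⇒ i-Q ⇒ i-Q+C ⇒ i-Q+C+C ⇒ i-C+C+C ⇒ i-i+C+C ⇒ i-i+i+C ⇒ i-i+i+i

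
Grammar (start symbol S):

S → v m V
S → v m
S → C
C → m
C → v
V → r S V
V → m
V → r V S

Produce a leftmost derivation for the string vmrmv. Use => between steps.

S => vmV => vmrVS => vmrmS => vmrmC => vmrmv

S => vmV   [S → v m V]
vmV => vmrVS   [V → r V S]
vmrVS => vmrmS   [V → m]
vmrmS => vmrmC   [S → C]
vmrmC => vmrmv   [C → v]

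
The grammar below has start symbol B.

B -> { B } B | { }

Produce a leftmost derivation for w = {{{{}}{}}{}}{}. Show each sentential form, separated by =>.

B => {B}B   [B -> { B } B]
{B}B => {{B}B}B   [B -> { B } B]
{{B}B}B => {{{B}B}B}B   [B -> { B } B]
{{{B}B}B}B => {{{{}}B}B}B   [B -> { }]
{{{{}}B}B}B => {{{{}}{}}B}B   [B -> { }]
{{{{}}{}}B}B => {{{{}}{}}{}}B   [B -> { }]
{{{{}}{}}{}}B => {{{{}}{}}{}}{}   [B -> { }]

B => {B}B => {{B}B}B => {{{B}B}B}B => {{{{}}B}B}B => {{{{}}{}}B}B => {{{{}}{}}{}}B => {{{{}}{}}{}}{}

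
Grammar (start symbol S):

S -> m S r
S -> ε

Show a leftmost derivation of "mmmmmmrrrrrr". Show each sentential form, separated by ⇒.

S ⇒ mSr   [S -> m S r]
mSr ⇒ mmSrr   [S -> m S r]
mmSrr ⇒ mmmSrrr   [S -> m S r]
mmmSrrr ⇒ mmmmSrrrr   [S -> m S r]
mmmmSrrrr ⇒ mmmmmSrrrrr   [S -> m S r]
mmmmmSrrrrr ⇒ mmmmmmSrrrrrr   [S -> m S r]
mmmmmmSrrrrrr ⇒ mmmmmmrrrrrr   [S -> ε]

S ⇒ mSr ⇒ mmSrr ⇒ mmmSrrr ⇒ mmmmSrrrr ⇒ mmmmmSrrrrr ⇒ mmmmmmSrrrrrr ⇒ mmmmmmrrrrrr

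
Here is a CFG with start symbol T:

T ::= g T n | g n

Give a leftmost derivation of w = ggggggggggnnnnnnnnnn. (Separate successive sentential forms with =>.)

T => gTn   [T ::= g T n]
gTn => ggTnn   [T ::= g T n]
ggTnn => gggTnnn   [T ::= g T n]
gggTnnn => ggggTnnnn   [T ::= g T n]
ggggTnnnn => gggggTnnnnn   [T ::= g T n]
gggggTnnnnn => ggggggTnnnnnn   [T ::= g T n]
ggggggTnnnnnn => gggggggTnnnnnnn   [T ::= g T n]
gggggggTnnnnnnn => ggggggggTnnnnnnnn   [T ::= g T n]
ggggggggTnnnnnnnn => gggggggggTnnnnnnnnn   [T ::= g T n]
gggggggggTnnnnnnnnn => ggggggggggnnnnnnnnnn   [T ::= g n]

T => gTn => ggTnn => gggTnnn => ggggTnnnn => gggggTnnnnn => ggggggTnnnnnn => gggggggTnnnnnnn => ggggggggTnnnnnnnn => gggggggggTnnnnnnnnn => ggggggggggnnnnnnnnnn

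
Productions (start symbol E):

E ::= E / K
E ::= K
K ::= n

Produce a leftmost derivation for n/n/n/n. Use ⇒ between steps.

E ⇒ E/K ⇒ E/K/K ⇒ E/K/K/K ⇒ K/K/K/K ⇒ n/K/K/K ⇒ n/n/K/K ⇒ n/n/n/K ⇒ n/n/n/n

E ⇒ E/K   [E ::= E / K]
E/K ⇒ E/K/K   [E ::= E / K]
E/K/K ⇒ E/K/K/K   [E ::= E / K]
E/K/K/K ⇒ K/K/K/K   [E ::= K]
K/K/K/K ⇒ n/K/K/K   [K ::= n]
n/K/K/K ⇒ n/n/K/K   [K ::= n]
n/n/K/K ⇒ n/n/n/K   [K ::= n]
n/n/n/K ⇒ n/n/n/n   [K ::= n]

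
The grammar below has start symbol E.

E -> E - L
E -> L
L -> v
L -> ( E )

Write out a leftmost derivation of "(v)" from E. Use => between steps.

E => L => (E) => (L) => (v)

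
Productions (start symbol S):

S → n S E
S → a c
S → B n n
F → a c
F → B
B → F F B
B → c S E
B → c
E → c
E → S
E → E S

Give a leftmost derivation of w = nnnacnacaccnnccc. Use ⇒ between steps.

S ⇒ nSE ⇒ nnSEE ⇒ nnnSEEE ⇒ nnnacEEE ⇒ nnnacSEE ⇒ nnnacnSEEE ⇒ nnnacnBnnEEE ⇒ nnnacnFFBnnEEE ⇒ nnnacnacFBnnEEE ⇒ nnnacnacacBnnEEE ⇒ nnnacnacaccnnEEE ⇒ nnnacnacaccnncEE ⇒ nnnacnacaccnnccE ⇒ nnnacnacaccnnccc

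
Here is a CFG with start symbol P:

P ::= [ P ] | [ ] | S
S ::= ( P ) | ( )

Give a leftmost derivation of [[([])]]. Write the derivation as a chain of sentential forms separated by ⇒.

P ⇒ [P] ⇒ [[P]] ⇒ [[S]] ⇒ [[(P)]] ⇒ [[([])]]

P ⇒ [P]   [P ::= [ P ]]
[P] ⇒ [[P]]   [P ::= [ P ]]
[[P]] ⇒ [[S]]   [P ::= S]
[[S]] ⇒ [[(P)]]   [S ::= ( P )]
[[(P)]] ⇒ [[([])]]   [P ::= [ ]]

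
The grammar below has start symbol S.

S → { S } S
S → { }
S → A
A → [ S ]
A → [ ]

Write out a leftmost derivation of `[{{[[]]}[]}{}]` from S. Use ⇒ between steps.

S ⇒ A   [S → A]
A ⇒ [S]   [A → [ S ]]
[S] ⇒ [{S}S]   [S → { S } S]
[{S}S] ⇒ [{{S}S}S]   [S → { S } S]
[{{S}S}S] ⇒ [{{A}S}S]   [S → A]
[{{A}S}S] ⇒ [{{[S]}S}S]   [A → [ S ]]
[{{[S]}S}S] ⇒ [{{[A]}S}S]   [S → A]
[{{[A]}S}S] ⇒ [{{[[]]}S}S]   [A → [ ]]
[{{[[]]}S}S] ⇒ [{{[[]]}A}S]   [S → A]
[{{[[]]}A}S] ⇒ [{{[[]]}[]}S]   [A → [ ]]
[{{[[]]}[]}S] ⇒ [{{[[]]}[]}{}]   [S → { }]

S ⇒ A ⇒ [S] ⇒ [{S}S] ⇒ [{{S}S}S] ⇒ [{{A}S}S] ⇒ [{{[S]}S}S] ⇒ [{{[A]}S}S] ⇒ [{{[[]]}S}S] ⇒ [{{[[]]}A}S] ⇒ [{{[[]]}[]}S] ⇒ [{{[[]]}[]}{}]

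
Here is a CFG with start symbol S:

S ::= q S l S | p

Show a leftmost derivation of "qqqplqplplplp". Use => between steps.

S => qSlS   [S ::= q S l S]
qSlS => qqSlSlS   [S ::= q S l S]
qqSlSlS => qqqSlSlSlS   [S ::= q S l S]
qqqSlSlSlS => qqqplSlSlS   [S ::= p]
qqqplSlSlS => qqqplqSlSlSlS   [S ::= q S l S]
qqqplqSlSlSlS => qqqplqplSlSlS   [S ::= p]
qqqplqplSlSlS => qqqplqplplSlS   [S ::= p]
qqqplqplplSlS => qqqplqplplplS   [S ::= p]
qqqplqplplplS => qqqplqplplplp   [S ::= p]

S => qSlS => qqSlSlS => qqqSlSlSlS => qqqplSlSlS => qqqplqSlSlSlS => qqqplqplSlSlS => qqqplqplplSlS => qqqplqplplplS => qqqplqplplplp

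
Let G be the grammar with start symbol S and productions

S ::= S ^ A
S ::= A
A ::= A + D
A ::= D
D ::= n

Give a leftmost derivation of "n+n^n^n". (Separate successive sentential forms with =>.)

S => S^A   [S ::= S ^ A]
S^A => S^A^A   [S ::= S ^ A]
S^A^A => A^A^A   [S ::= A]
A^A^A => A+D^A^A   [A ::= A + D]
A+D^A^A => D+D^A^A   [A ::= D]
D+D^A^A => n+D^A^A   [D ::= n]
n+D^A^A => n+n^A^A   [D ::= n]
n+n^A^A => n+n^D^A   [A ::= D]
n+n^D^A => n+n^n^A   [D ::= n]
n+n^n^A => n+n^n^D   [A ::= D]
n+n^n^D => n+n^n^n   [D ::= n]

S => S^A => S^A^A => A^A^A => A+D^A^A => D+D^A^A => n+D^A^A => n+n^A^A => n+n^D^A => n+n^n^A => n+n^n^D => n+n^n^n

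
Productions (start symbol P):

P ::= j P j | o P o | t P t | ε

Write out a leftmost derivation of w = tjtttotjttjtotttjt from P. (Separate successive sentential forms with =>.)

P=>tPt=>tjPjt=>tjtPtjt=>tjttPttjt=>tjtttPtttjt=>tjtttoPotttjt=>tjtttotPtotttjt=>tjtttotjPjtotttjt=>tjtttotjtPtjtotttjt=>tjtttotjttjtotttjt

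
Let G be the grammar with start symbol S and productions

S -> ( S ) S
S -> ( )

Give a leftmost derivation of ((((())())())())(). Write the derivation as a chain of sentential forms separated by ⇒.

S ⇒ (S)S ⇒ ((S)S)S ⇒ (((S)S)S)S ⇒ ((((S)S)S)S)S ⇒ ((((())S)S)S)S ⇒ ((((())())S)S)S ⇒ ((((())())())S)S ⇒ ((((())())())())S ⇒ ((((())())())())()

S ⇒ (S)S   [S -> ( S ) S]
(S)S ⇒ ((S)S)S   [S -> ( S ) S]
((S)S)S ⇒ (((S)S)S)S   [S -> ( S ) S]
(((S)S)S)S ⇒ ((((S)S)S)S)S   [S -> ( S ) S]
((((S)S)S)S)S ⇒ ((((())S)S)S)S   [S -> ( )]
((((())S)S)S)S ⇒ ((((())())S)S)S   [S -> ( )]
((((())())S)S)S ⇒ ((((())())())S)S   [S -> ( )]
((((())())())S)S ⇒ ((((())())())())S   [S -> ( )]
((((())())())())S ⇒ ((((())())())())()   [S -> ( )]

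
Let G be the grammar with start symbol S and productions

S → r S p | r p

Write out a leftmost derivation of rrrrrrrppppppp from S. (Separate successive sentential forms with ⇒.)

S ⇒ rSp ⇒ rrSpp ⇒ rrrSppp ⇒ rrrrSpppp ⇒ rrrrrSppppp ⇒ rrrrrrSpppppp ⇒ rrrrrrrppppppp

S ⇒ rSp   [S → r S p]
rSp ⇒ rrSpp   [S → r S p]
rrSpp ⇒ rrrSppp   [S → r S p]
rrrSppp ⇒ rrrrSpppp   [S → r S p]
rrrrSpppp ⇒ rrrrrSppppp   [S → r S p]
rrrrrSppppp ⇒ rrrrrrSpppppp   [S → r S p]
rrrrrrSpppppp ⇒ rrrrrrrppppppp   [S → r p]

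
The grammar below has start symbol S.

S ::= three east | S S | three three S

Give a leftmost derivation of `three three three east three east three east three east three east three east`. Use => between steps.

S => S S => S S S => three three S S S => three three S S S S => three three S S S S S => three three S S S S S S => three three three east S S S S S => three three three east three east S S S S => three three three east three east three east S S S => three three three east three east three east three east S S => three three three east three east three east three east three east S => three three three east three east three east three east three east three east

S => S S   [S ::= S S]
S S => S S S   [S ::= S S]
S S S => three three S S S   [S ::= three three S]
three three S S S => three three S S S S   [S ::= S S]
three three S S S S => three three S S S S S   [S ::= S S]
three three S S S S S => three three S S S S S S   [S ::= S S]
three three S S S S S S => three three three east S S S S S   [S ::= three east]
three three three east S S S S S => three three three east three east S S S S   [S ::= three east]
three three three east three east S S S S => three three three east three east three east S S S   [S ::= three east]
three three three east three east three east S S S => three three three east three east three east three east S S   [S ::= three east]
three three three east three east three east three east S S => three three three east three east three east three east three east S   [S ::= three east]
three three three east three east three east three east three east S => three three three east three east three east three east three east three east   [S ::= three east]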